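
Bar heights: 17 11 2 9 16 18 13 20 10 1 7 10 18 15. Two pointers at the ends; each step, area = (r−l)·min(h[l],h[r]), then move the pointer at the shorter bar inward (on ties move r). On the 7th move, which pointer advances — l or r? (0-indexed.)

l=0 r=13: min(17,15)*13=195 best=195 *, r--
l=0 r=12: min(17,18)*12=204 best=204 *, l++
l=1 r=12: min(11,18)*11=121 best=204, l++
l=2 r=12: min(2,18)*10=20 best=204, l++
l=3 r=12: min(9,18)*9=81 best=204, l++
l=4 r=12: min(16,18)*8=128 best=204, l++
l=5 r=12: min(18,18)*7=126 best=204, r--

r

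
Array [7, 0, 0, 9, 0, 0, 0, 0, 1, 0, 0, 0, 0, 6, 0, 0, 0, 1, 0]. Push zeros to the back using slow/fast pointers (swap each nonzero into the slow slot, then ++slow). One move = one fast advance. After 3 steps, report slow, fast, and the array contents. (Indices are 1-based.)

(s=1,f=1) a[fast]=7≠0 swap→a[1]=7 → slow++,fast++
(s=2,f=2) a[fast]=0 → fast++
(s=2,f=3) a[fast]=0 → fast++

slow=2, fast=4, a=[7, 0, 0, 9, 0, 0, 0, 0, 1, 0, 0, 0, 0, 6, 0, 0, 0, 1, 0]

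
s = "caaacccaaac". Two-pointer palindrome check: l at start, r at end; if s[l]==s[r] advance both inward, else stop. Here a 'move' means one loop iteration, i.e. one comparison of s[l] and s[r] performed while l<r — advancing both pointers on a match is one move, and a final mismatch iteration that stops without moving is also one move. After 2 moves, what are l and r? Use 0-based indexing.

l=2, r=8

[0,10] 'c'=='c' → l++,r--
[1,9] 'a'=='a' → l++,r--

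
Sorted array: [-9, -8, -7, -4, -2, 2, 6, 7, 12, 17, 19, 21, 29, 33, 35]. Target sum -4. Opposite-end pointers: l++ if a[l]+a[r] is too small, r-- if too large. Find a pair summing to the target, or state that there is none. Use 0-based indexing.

l=0 r=14: -9+35=26 >-4, r--
l=0 r=13: -9+33=24 >-4, r--
l=0 r=12: -9+29=20 >-4, r--
l=0 r=11: -9+21=12 >-4, r--
l=0 r=10: -9+19=10 >-4, r--
l=0 r=9: -9+17=8 >-4, r--
l=0 r=8: -9+12=3 >-4, r--
l=0 r=7: -9+7=-2 >-4, r--
l=0 r=6: -9+6=-3 >-4, r--
l=0 r=5: -9+2=-7 <-4, l++
l=1 r=5: -8+2=-6 <-4, l++
l=2 r=5: -7+2=-5 <-4, l++
l=3 r=5: -4+2=-2 >-4, r--
l=3 r=4: -4+-2=-6 <-4, l++

no pair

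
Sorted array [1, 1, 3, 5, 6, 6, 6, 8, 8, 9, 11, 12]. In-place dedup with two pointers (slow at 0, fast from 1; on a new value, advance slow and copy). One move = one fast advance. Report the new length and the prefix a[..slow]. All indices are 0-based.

length 8; prefix = [1, 3, 5, 6, 8, 9, 11, 12]

slow=0 fast=1: a[fast]=1=a[slow] dup, fast++
slow=0 fast=2: a[fast]=3≠a[slow]=1 write a[1]=3, slow++,fast++
slow=1 fast=3: a[fast]=5≠a[slow]=3 write a[2]=5, slow++,fast++
slow=2 fast=4: a[fast]=6≠a[slow]=5 write a[3]=6, slow++,fast++
slow=3 fast=5: a[fast]=6=a[slow] dup, fast++
slow=3 fast=6: a[fast]=6=a[slow] dup, fast++
slow=3 fast=7: a[fast]=8≠a[slow]=6 write a[4]=8, slow++,fast++
slow=4 fast=8: a[fast]=8=a[slow] dup, fast++
slow=4 fast=9: a[fast]=9≠a[slow]=8 write a[5]=9, slow++,fast++
slow=5 fast=10: a[fast]=11≠a[slow]=9 write a[6]=11, slow++,fast++
slow=6 fast=11: a[fast]=12≠a[slow]=11 write a[7]=12, slow++,fast++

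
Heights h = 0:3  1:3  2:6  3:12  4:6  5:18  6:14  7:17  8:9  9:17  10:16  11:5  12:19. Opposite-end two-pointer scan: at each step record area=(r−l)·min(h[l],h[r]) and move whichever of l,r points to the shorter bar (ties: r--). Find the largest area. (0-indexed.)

l=0 r=12: min(3,19)*12=36 best=36 *, l++
l=1 r=12: min(3,19)*11=33 best=36, l++
l=2 r=12: min(6,19)*10=60 best=60 *, l++
l=3 r=12: min(12,19)*9=108 best=108 *, l++
l=4 r=12: min(6,19)*8=48 best=108, l++
l=5 r=12: min(18,19)*7=126 best=126 *, l++
l=6 r=12: min(14,19)*6=84 best=126, l++
l=7 r=12: min(17,19)*5=85 best=126, l++
l=8 r=12: min(9,19)*4=36 best=126, l++
l=9 r=12: min(17,19)*3=51 best=126, l++
l=10 r=12: min(16,19)*2=32 best=126, l++
l=11 r=12: min(5,19)*1=5 best=126, l++

max area = 126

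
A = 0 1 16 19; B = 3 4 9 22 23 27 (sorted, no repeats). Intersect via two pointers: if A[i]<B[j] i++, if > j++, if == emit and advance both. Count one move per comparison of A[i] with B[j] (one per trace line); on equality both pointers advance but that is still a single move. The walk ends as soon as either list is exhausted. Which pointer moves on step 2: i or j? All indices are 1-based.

[i=1,j=1] 0<3 → i++
[i=2,j=1] 1<3 → i++

i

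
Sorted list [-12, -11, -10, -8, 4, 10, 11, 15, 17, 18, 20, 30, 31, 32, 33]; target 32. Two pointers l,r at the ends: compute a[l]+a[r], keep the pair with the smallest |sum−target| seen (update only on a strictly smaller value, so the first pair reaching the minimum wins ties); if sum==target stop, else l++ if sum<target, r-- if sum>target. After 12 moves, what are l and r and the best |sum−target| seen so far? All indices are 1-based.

l=1 r=15: -12+33=21 d=11 *, l++
l=2 r=15: -11+33=22 d=10 *, l++
l=3 r=15: -10+33=23 d=9 *, l++
l=4 r=15: -8+33=25 d=7 *, l++
l=5 r=15: 4+33=37 d=5 *, r--
l=5 r=14: 4+32=36 d=4 *, r--
l=5 r=13: 4+31=35 d=3 *, r--
l=5 r=12: 4+30=34 d=2 *, r--
l=5 r=11: 4+20=24 d=8, l++
l=6 r=11: 10+20=30 d=2, l++
l=7 r=11: 11+20=31 d=1 *, l++
l=8 r=11: 15+20=35 d=3, r--

l=8, r=10, best |Δ|=1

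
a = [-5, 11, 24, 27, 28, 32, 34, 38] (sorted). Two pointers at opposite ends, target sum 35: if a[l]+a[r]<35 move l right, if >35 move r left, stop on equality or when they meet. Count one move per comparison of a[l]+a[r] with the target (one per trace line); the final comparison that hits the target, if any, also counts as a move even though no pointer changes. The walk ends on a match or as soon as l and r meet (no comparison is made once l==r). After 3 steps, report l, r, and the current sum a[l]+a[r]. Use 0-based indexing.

l=1, r=5, sum=43

[0,7] -5+38=33 <35 → l++
[1,7] 11+38=49 >35 → r--
[1,6] 11+34=45 >35 → r--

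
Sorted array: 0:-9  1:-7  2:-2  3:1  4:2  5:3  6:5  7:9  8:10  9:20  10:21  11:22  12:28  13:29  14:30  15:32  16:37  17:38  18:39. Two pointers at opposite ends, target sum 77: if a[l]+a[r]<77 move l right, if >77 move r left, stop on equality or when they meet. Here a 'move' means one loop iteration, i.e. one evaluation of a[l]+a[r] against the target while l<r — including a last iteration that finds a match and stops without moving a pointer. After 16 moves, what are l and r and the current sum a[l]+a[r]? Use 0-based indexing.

l=0 r=18: -9+39=30 <77, l++
l=1 r=18: -7+39=32 <77, l++
l=2 r=18: -2+39=37 <77, l++
l=3 r=18: 1+39=40 <77, l++
l=4 r=18: 2+39=41 <77, l++
l=5 r=18: 3+39=42 <77, l++
l=6 r=18: 5+39=44 <77, l++
l=7 r=18: 9+39=48 <77, l++
l=8 r=18: 10+39=49 <77, l++
l=9 r=18: 20+39=59 <77, l++
l=10 r=18: 21+39=60 <77, l++
l=11 r=18: 22+39=61 <77, l++
l=12 r=18: 28+39=67 <77, l++
l=13 r=18: 29+39=68 <77, l++
l=14 r=18: 30+39=69 <77, l++
l=15 r=18: 32+39=71 <77, l++

l=16, r=18, sum=76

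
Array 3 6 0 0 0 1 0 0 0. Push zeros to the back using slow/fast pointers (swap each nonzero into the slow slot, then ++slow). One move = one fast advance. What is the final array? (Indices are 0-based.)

[3, 6, 1, 0, 0, 0, 0, 0, 0]

slow=0 fast=0: a[fast]=3≠0 swap→a[0]=3, slow++,fast++
slow=1 fast=1: a[fast]=6≠0 swap→a[1]=6, slow++,fast++
slow=2 fast=2: a[fast]=0, fast++
slow=2 fast=3: a[fast]=0, fast++
slow=2 fast=4: a[fast]=0, fast++
slow=2 fast=5: a[fast]=1≠0 swap→a[2]=1, slow++,fast++
slow=3 fast=6: a[fast]=0, fast++
slow=3 fast=7: a[fast]=0, fast++
slow=3 fast=8: a[fast]=0, fast++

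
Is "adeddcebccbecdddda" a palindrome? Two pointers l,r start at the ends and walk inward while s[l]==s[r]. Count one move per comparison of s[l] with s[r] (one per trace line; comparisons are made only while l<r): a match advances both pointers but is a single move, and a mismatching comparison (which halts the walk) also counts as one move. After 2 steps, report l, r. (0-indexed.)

l=0 r=17: 'a'=='a', l++,r--
l=1 r=16: 'd'=='d', l++,r--

l=2, r=15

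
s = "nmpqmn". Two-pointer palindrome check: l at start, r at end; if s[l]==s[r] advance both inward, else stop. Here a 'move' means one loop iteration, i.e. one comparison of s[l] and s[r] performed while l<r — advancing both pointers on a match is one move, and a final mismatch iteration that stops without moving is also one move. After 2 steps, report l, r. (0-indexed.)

l=0 r=5: 'n'=='n', l++,r--
l=1 r=4: 'm'=='m', l++,r--

l=2, r=3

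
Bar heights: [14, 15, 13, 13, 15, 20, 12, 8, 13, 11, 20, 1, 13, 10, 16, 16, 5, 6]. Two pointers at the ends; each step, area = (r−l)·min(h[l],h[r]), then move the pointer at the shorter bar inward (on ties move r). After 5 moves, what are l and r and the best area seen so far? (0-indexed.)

l=3, r=15, best area=210

l=0 r=17: min(14,6)*17=102 best=102 *, r--
l=0 r=16: min(14,5)*16=80 best=102, r--
l=0 r=15: min(14,16)*15=210 best=210 *, l++
l=1 r=15: min(15,16)*14=210 best=210, l++
l=2 r=15: min(13,16)*13=169 best=210, l++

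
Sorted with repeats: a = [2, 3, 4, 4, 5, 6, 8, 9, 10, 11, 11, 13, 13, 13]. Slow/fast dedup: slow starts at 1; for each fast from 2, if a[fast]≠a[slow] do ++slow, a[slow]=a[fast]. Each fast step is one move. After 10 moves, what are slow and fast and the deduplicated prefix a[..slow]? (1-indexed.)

slow=1 fast=2: a[fast]=3≠a[slow]=2 write a[2]=3, slow++,fast++
slow=2 fast=3: a[fast]=4≠a[slow]=3 write a[3]=4, slow++,fast++
slow=3 fast=4: a[fast]=4=a[slow] dup, fast++
slow=3 fast=5: a[fast]=5≠a[slow]=4 write a[4]=5, slow++,fast++
slow=4 fast=6: a[fast]=6≠a[slow]=5 write a[5]=6, slow++,fast++
slow=5 fast=7: a[fast]=8≠a[slow]=6 write a[6]=8, slow++,fast++
slow=6 fast=8: a[fast]=9≠a[slow]=8 write a[7]=9, slow++,fast++
slow=7 fast=9: a[fast]=10≠a[slow]=9 write a[8]=10, slow++,fast++
slow=8 fast=10: a[fast]=11≠a[slow]=10 write a[9]=11, slow++,fast++
slow=9 fast=11: a[fast]=11=a[slow] dup, fast++

slow=9, fast=12, prefix=[2, 3, 4, 5, 6, 8, 9, 10, 11]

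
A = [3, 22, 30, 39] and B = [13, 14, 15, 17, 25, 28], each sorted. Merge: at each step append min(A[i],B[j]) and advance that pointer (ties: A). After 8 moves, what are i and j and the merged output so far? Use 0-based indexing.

i=0 j=0: A[i]=3<=B[j]=13 take 3, i++
i=1 j=0: A[i]=22>B[j]=13 take 13, j++
i=1 j=1: A[i]=22>B[j]=14 take 14, j++
i=1 j=2: A[i]=22>B[j]=15 take 15, j++
i=1 j=3: A[i]=22>B[j]=17 take 17, j++
i=1 j=4: A[i]=22<=B[j]=25 take 22, i++
i=2 j=4: A[i]=30>B[j]=25 take 25, j++
i=2 j=5: A[i]=30>B[j]=28 take 28, j++

i=2, j=6, merged so far=[3, 13, 14, 15, 17, 22, 25, 28]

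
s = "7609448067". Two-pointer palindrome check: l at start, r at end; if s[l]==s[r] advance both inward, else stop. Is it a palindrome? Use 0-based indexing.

[0,9] '7'=='7' → l++,r--
[1,8] '6'=='6' → l++,r--
[2,7] '0'=='0' → l++,r--
[3,6] '9'!='8' → stop

not a palindrome (mismatch at 3,6)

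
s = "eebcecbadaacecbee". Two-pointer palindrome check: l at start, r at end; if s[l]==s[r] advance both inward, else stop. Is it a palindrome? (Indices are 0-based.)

[0,16] 'e'=='e' → l++,r--
[1,15] 'e'=='e' → l++,r--
[2,14] 'b'=='b' → l++,r--
[3,13] 'c'=='c' → l++,r--
[4,12] 'e'=='e' → l++,r--
[5,11] 'c'=='c' → l++,r--
[6,10] 'b'!='a' → stop

not a palindrome (mismatch at 6,10)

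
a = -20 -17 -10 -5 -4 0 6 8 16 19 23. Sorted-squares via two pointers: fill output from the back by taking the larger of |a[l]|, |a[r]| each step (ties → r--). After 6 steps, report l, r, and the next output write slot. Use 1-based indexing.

l=1 r=11: |-20|<=|23| out[11]=529, r--
l=1 r=10: |-20|>|19| out[10]=400, l++
l=2 r=10: |-17|<=|19| out[9]=361, r--
l=2 r=9: |-17|>|16| out[8]=289, l++
l=3 r=9: |-10|<=|16| out[7]=256, r--
l=3 r=8: |-10|>|8| out[6]=100, l++

l=4, r=8, next write slot=5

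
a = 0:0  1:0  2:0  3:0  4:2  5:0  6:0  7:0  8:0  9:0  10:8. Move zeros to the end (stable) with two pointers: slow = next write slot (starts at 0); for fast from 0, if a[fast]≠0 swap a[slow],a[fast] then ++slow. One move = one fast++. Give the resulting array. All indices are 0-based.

slow=0 fast=0: a[fast]=0, fast++
slow=0 fast=1: a[fast]=0, fast++
slow=0 fast=2: a[fast]=0, fast++
slow=0 fast=3: a[fast]=0, fast++
slow=0 fast=4: a[fast]=2≠0 swap→a[0]=2, slow++,fast++
slow=1 fast=5: a[fast]=0, fast++
slow=1 fast=6: a[fast]=0, fast++
slow=1 fast=7: a[fast]=0, fast++
slow=1 fast=8: a[fast]=0, fast++
slow=1 fast=9: a[fast]=0, fast++
slow=1 fast=10: a[fast]=8≠0 swap→a[1]=8, slow++,fast++

[2, 8, 0, 0, 0, 0, 0, 0, 0, 0, 0]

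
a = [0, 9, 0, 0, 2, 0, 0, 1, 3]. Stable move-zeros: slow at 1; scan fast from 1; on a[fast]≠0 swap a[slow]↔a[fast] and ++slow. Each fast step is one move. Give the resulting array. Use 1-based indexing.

slow=1 fast=1: a[fast]=0, fast++
slow=1 fast=2: a[fast]=9≠0 swap→a[1]=9, slow++,fast++
slow=2 fast=3: a[fast]=0, fast++
slow=2 fast=4: a[fast]=0, fast++
slow=2 fast=5: a[fast]=2≠0 swap→a[2]=2, slow++,fast++
slow=3 fast=6: a[fast]=0, fast++
slow=3 fast=7: a[fast]=0, fast++
slow=3 fast=8: a[fast]=1≠0 swap→a[3]=1, slow++,fast++
slow=4 fast=9: a[fast]=3≠0 swap→a[4]=3, slow++,fast++

[9, 2, 1, 3, 0, 0, 0, 0, 0]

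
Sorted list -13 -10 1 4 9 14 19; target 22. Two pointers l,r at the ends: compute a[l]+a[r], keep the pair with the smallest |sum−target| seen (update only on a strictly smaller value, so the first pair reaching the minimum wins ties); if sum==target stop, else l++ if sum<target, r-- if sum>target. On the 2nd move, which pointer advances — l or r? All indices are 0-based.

l

[0,6] -13+19=6 d=16 * → l++
[1,6] -10+19=9 d=13 * → l++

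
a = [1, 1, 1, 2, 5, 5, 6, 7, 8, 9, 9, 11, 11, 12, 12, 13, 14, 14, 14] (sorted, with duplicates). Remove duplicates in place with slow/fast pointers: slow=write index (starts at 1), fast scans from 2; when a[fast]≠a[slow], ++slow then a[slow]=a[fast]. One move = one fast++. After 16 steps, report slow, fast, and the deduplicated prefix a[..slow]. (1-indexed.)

(s=1,f=2) a[fast]=1=a[slow] dup → fast++
(s=1,f=3) a[fast]=1=a[slow] dup → fast++
(s=1,f=4) a[fast]=2≠a[slow]=1 write a[2]=2 → slow++,fast++
(s=2,f=5) a[fast]=5≠a[slow]=2 write a[3]=5 → slow++,fast++
(s=3,f=6) a[fast]=5=a[slow] dup → fast++
(s=3,f=7) a[fast]=6≠a[slow]=5 write a[4]=6 → slow++,fast++
(s=4,f=8) a[fast]=7≠a[slow]=6 write a[5]=7 → slow++,fast++
(s=5,f=9) a[fast]=8≠a[slow]=7 write a[6]=8 → slow++,fast++
(s=6,f=10) a[fast]=9≠a[slow]=8 write a[7]=9 → slow++,fast++
(s=7,f=11) a[fast]=9=a[slow] dup → fast++
(s=7,f=12) a[fast]=11≠a[slow]=9 write a[8]=11 → slow++,fast++
(s=8,f=13) a[fast]=11=a[slow] dup → fast++
(s=8,f=14) a[fast]=12≠a[slow]=11 write a[9]=12 → slow++,fast++
(s=9,f=15) a[fast]=12=a[slow] dup → fast++
(s=9,f=16) a[fast]=13≠a[slow]=12 write a[10]=13 → slow++,fast++
(s=10,f=17) a[fast]=14≠a[slow]=13 write a[11]=14 → slow++,fast++

slow=11, fast=18, prefix=[1, 2, 5, 6, 7, 8, 9, 11, 12, 13, 14]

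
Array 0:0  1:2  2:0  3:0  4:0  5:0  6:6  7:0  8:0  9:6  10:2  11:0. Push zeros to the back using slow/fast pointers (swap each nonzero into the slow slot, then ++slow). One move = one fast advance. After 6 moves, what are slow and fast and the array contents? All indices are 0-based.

slow=1, fast=6, a=[2, 0, 0, 0, 0, 0, 6, 0, 0, 6, 2, 0]

(s=0,f=0) a[fast]=0 → fast++
(s=0,f=1) a[fast]=2≠0 swap→a[0]=2 → slow++,fast++
(s=1,f=2) a[fast]=0 → fast++
(s=1,f=3) a[fast]=0 → fast++
(s=1,f=4) a[fast]=0 → fast++
(s=1,f=5) a[fast]=0 → fast++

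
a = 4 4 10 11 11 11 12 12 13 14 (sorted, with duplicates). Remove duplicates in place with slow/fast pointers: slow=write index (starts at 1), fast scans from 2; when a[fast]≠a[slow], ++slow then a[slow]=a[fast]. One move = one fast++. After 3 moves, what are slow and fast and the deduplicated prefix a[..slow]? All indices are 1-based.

slow=3, fast=5, prefix=[4, 10, 11]

slow=1 fast=2: a[fast]=4=a[slow] dup, fast++
slow=1 fast=3: a[fast]=10≠a[slow]=4 write a[2]=10, slow++,fast++
slow=2 fast=4: a[fast]=11≠a[slow]=10 write a[3]=11, slow++,fast++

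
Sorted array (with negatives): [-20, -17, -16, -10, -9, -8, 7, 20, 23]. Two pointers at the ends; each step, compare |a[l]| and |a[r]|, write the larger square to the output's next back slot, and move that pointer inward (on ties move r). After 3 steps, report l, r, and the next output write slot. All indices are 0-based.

l=1, r=6, next write slot=5

l=0 r=8: |-20|<=|23| out[8]=529, r--
l=0 r=7: |-20|<=|20| out[7]=400, r--
l=0 r=6: |-20|>|7| out[6]=400, l++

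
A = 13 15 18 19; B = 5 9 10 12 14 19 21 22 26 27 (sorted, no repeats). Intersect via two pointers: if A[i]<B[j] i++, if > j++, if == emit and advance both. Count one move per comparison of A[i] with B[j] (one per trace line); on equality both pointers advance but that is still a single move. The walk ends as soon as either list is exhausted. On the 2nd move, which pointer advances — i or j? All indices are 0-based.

j

i=0 j=0: 13>5, j++
i=0 j=1: 13>9, j++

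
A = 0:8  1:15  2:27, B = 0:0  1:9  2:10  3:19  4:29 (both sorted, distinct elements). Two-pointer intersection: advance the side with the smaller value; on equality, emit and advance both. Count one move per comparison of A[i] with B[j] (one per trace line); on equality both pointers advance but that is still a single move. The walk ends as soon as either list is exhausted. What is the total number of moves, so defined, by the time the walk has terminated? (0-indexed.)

i=0 j=0: 8>0, j++
i=0 j=1: 8<9, i++
i=1 j=1: 15>9, j++
i=1 j=2: 15>10, j++
i=1 j=3: 15<19, i++
i=2 j=3: 27>19, j++
i=2 j=4: 27<29, i++

7 moves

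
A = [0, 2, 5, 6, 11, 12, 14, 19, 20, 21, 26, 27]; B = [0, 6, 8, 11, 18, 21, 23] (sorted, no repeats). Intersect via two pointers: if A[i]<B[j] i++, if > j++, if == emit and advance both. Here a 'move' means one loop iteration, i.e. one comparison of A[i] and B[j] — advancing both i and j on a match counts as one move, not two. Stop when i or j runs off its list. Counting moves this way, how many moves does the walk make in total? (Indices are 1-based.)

13 moves

i=1 j=1: 0==0 emit, i++,j++
i=2 j=2: 2<6, i++
i=3 j=2: 5<6, i++
i=4 j=2: 6==6 emit, i++,j++
i=5 j=3: 11>8, j++
i=5 j=4: 11==11 emit, i++,j++
i=6 j=5: 12<18, i++
i=7 j=5: 14<18, i++
i=8 j=5: 19>18, j++
i=8 j=6: 19<21, i++
i=9 j=6: 20<21, i++
i=10 j=6: 21==21 emit, i++,j++
i=11 j=7: 26>23, j++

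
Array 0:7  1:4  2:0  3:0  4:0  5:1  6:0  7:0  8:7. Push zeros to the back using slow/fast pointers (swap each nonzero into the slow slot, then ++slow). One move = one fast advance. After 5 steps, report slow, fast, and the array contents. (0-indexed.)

slow=2, fast=5, a=[7, 4, 0, 0, 0, 1, 0, 0, 7]

slow=0 fast=0: a[fast]=7≠0 swap→a[0]=7, slow++,fast++
slow=1 fast=1: a[fast]=4≠0 swap→a[1]=4, slow++,fast++
slow=2 fast=2: a[fast]=0, fast++
slow=2 fast=3: a[fast]=0, fast++
slow=2 fast=4: a[fast]=0, fast++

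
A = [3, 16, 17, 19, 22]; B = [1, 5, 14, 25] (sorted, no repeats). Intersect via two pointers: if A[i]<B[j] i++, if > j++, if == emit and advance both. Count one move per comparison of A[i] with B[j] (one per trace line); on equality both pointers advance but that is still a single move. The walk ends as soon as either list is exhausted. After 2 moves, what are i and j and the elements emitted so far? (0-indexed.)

[i=0,j=0] 3>1 → j++
[i=0,j=1] 3<5 → i++

i=1, j=1, emitted=[]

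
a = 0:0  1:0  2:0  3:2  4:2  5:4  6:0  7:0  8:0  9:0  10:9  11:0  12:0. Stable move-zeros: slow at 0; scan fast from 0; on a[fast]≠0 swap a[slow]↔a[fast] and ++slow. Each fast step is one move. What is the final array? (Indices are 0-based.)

(s=0,f=0) a[fast]=0 → fast++
(s=0,f=1) a[fast]=0 → fast++
(s=0,f=2) a[fast]=0 → fast++
(s=0,f=3) a[fast]=2≠0 swap→a[0]=2 → slow++,fast++
(s=1,f=4) a[fast]=2≠0 swap→a[1]=2 → slow++,fast++
(s=2,f=5) a[fast]=4≠0 swap→a[2]=4 → slow++,fast++
(s=3,f=6) a[fast]=0 → fast++
(s=3,f=7) a[fast]=0 → fast++
(s=3,f=8) a[fast]=0 → fast++
(s=3,f=9) a[fast]=0 → fast++
(s=3,f=10) a[fast]=9≠0 swap→a[3]=9 → slow++,fast++
(s=4,f=11) a[fast]=0 → fast++
(s=4,f=12) a[fast]=0 → fast++

[2, 2, 4, 9, 0, 0, 0, 0, 0, 0, 0, 0, 0]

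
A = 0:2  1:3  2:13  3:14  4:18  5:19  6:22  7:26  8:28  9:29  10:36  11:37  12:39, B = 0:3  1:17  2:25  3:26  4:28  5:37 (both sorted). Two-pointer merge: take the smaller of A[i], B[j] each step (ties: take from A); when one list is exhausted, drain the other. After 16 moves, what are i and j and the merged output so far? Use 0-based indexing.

i=11, j=5, merged so far=[2, 3, 3, 13, 14, 17, 18, 19, 22, 25, 26, 26, 28, 28, 29, 36]

i=0 j=0: A[i]=2<=B[j]=3 take 2, i++
i=1 j=0: A[i]=3<=B[j]=3 take 3, i++
i=2 j=0: A[i]=13>B[j]=3 take 3, j++
i=2 j=1: A[i]=13<=B[j]=17 take 13, i++
i=3 j=1: A[i]=14<=B[j]=17 take 14, i++
i=4 j=1: A[i]=18>B[j]=17 take 17, j++
i=4 j=2: A[i]=18<=B[j]=25 take 18, i++
i=5 j=2: A[i]=19<=B[j]=25 take 19, i++
i=6 j=2: A[i]=22<=B[j]=25 take 22, i++
i=7 j=2: A[i]=26>B[j]=25 take 25, j++
i=7 j=3: A[i]=26<=B[j]=26 take 26, i++
i=8 j=3: A[i]=28>B[j]=26 take 26, j++
i=8 j=4: A[i]=28<=B[j]=28 take 28, i++
i=9 j=4: A[i]=29>B[j]=28 take 28, j++
i=9 j=5: A[i]=29<=B[j]=37 take 29, i++
i=10 j=5: A[i]=36<=B[j]=37 take 36, i++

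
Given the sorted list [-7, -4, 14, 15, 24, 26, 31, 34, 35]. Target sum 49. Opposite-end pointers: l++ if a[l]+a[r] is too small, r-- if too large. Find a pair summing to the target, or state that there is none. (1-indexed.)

(14, 35)

l=1 r=9: -7+35=28 <49, l++
l=2 r=9: -4+35=31 <49, l++
l=3 r=9: 14+35=49, found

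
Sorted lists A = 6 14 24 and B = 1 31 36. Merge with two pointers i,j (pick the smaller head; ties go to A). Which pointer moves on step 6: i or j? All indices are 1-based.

i=1 j=1: A[i]=6>B[j]=1 take 1, j++
i=1 j=2: A[i]=6<=B[j]=31 take 6, i++
i=2 j=2: A[i]=14<=B[j]=31 take 14, i++
i=3 j=2: A[i]=24<=B[j]=31 take 24, i++
i=4 j=2: A done, take B[j]=31, j++
i=4 j=3: A done, take B[j]=36, j++

j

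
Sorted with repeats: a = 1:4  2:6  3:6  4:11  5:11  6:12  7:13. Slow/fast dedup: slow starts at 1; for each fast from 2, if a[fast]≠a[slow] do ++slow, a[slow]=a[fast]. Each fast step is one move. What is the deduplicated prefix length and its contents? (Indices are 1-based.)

length 5; prefix = [4, 6, 11, 12, 13]

(s=1,f=2) a[fast]=6≠a[slow]=4 write a[2]=6 → slow++,fast++
(s=2,f=3) a[fast]=6=a[slow] dup → fast++
(s=2,f=4) a[fast]=11≠a[slow]=6 write a[3]=11 → slow++,fast++
(s=3,f=5) a[fast]=11=a[slow] dup → fast++
(s=3,f=6) a[fast]=12≠a[slow]=11 write a[4]=12 → slow++,fast++
(s=4,f=7) a[fast]=13≠a[slow]=12 write a[5]=13 → slow++,fast++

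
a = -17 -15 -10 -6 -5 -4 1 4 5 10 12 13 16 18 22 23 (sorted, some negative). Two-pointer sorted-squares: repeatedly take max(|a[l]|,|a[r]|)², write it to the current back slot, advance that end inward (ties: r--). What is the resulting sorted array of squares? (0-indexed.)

[1, 16, 16, 25, 25, 36, 100, 100, 144, 169, 225, 256, 289, 324, 484, 529]

l=0 r=15: |-17|<=|23| out[15]=529, r--
l=0 r=14: |-17|<=|22| out[14]=484, r--
l=0 r=13: |-17|<=|18| out[13]=324, r--
l=0 r=12: |-17|>|16| out[12]=289, l++
l=1 r=12: |-15|<=|16| out[11]=256, r--
l=1 r=11: |-15|>|13| out[10]=225, l++
l=2 r=11: |-10|<=|13| out[9]=169, r--
l=2 r=10: |-10|<=|12| out[8]=144, r--
l=2 r=9: |-10|<=|10| out[7]=100, r--
l=2 r=8: |-10|>|5| out[6]=100, l++
l=3 r=8: |-6|>|5| out[5]=36, l++
l=4 r=8: |-5|<=|5| out[4]=25, r--
l=4 r=7: |-5|>|4| out[3]=25, l++
l=5 r=7: |-4|<=|4| out[2]=16, r--
l=5 r=6: |-4|>|1| out[1]=16, l++
l=6 r=6: |1|<=|1| out[0]=1, r--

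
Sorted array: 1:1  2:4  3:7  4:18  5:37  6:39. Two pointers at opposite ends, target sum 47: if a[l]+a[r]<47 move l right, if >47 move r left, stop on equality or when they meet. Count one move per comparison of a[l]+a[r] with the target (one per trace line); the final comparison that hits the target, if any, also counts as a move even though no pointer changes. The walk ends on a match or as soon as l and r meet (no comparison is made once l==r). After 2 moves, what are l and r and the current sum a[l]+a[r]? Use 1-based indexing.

l=3, r=6, sum=46

[1,6] 1+39=40 <47 → l++
[2,6] 4+39=43 <47 → l++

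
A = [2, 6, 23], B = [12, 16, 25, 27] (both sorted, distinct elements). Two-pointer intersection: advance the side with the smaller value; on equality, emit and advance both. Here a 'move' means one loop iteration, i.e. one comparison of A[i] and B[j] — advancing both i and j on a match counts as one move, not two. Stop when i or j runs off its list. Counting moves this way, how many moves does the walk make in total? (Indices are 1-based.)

i=1 j=1: 2<12, i++
i=2 j=1: 6<12, i++
i=3 j=1: 23>12, j++
i=3 j=2: 23>16, j++
i=3 j=3: 23<25, i++

5 moves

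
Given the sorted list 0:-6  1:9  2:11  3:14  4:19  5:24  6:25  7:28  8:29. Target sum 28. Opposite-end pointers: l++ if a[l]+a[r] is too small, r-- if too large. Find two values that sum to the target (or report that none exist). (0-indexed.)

(9, 19)

[0,8] -6+29=23 <28 → l++
[1,8] 9+29=38 >28 → r--
[1,7] 9+28=37 >28 → r--
[1,6] 9+25=34 >28 → r--
[1,5] 9+24=33 >28 → r--
[1,4] 9+19=28 → found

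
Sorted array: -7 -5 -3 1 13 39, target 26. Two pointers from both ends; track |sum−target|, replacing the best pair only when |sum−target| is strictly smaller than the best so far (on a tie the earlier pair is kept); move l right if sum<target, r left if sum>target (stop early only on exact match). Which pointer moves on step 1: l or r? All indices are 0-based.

r

l=0 r=5: -7+39=32 d=6 *, r--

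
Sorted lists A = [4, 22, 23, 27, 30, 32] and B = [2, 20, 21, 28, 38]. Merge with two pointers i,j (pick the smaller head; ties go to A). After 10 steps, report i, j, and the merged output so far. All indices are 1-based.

i=7, j=5, merged so far=[2, 4, 20, 21, 22, 23, 27, 28, 30, 32]

[i=1,j=1] A[i]=4>B[j]=2 take 2 → j++
[i=1,j=2] A[i]=4<=B[j]=20 take 4 → i++
[i=2,j=2] A[i]=22>B[j]=20 take 20 → j++
[i=2,j=3] A[i]=22>B[j]=21 take 21 → j++
[i=2,j=4] A[i]=22<=B[j]=28 take 22 → i++
[i=3,j=4] A[i]=23<=B[j]=28 take 23 → i++
[i=4,j=4] A[i]=27<=B[j]=28 take 27 → i++
[i=5,j=4] A[i]=30>B[j]=28 take 28 → j++
[i=5,j=5] A[i]=30<=B[j]=38 take 30 → i++
[i=6,j=5] A[i]=32<=B[j]=38 take 32 → i++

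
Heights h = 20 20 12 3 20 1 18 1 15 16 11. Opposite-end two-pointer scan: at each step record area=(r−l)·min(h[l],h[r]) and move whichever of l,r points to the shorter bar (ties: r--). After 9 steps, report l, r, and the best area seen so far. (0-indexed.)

[0,10] min(20,11)*10=110 best=110 * → r--
[0,9] min(20,16)*9=144 best=144 * → r--
[0,8] min(20,15)*8=120 best=144 → r--
[0,7] min(20,1)*7=7 best=144 → r--
[0,6] min(20,18)*6=108 best=144 → r--
[0,5] min(20,1)*5=5 best=144 → r--
[0,4] min(20,20)*4=80 best=144 → r--
[0,3] min(20,3)*3=9 best=144 → r--
[0,2] min(20,12)*2=24 best=144 → r--

l=0, r=1, best area=144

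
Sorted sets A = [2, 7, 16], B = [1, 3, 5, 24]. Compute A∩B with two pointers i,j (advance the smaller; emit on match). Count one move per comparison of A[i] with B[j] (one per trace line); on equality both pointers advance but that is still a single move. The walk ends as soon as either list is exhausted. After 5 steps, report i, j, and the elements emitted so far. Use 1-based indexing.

[i=1,j=1] 2>1 → j++
[i=1,j=2] 2<3 → i++
[i=2,j=2] 7>3 → j++
[i=2,j=3] 7>5 → j++
[i=2,j=4] 7<24 → i++

i=3, j=4, emitted=[]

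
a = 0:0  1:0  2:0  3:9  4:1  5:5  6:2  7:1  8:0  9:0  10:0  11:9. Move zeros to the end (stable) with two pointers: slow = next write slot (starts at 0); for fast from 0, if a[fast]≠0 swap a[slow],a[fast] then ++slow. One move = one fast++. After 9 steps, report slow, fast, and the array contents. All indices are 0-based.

(s=0,f=0) a[fast]=0 → fast++
(s=0,f=1) a[fast]=0 → fast++
(s=0,f=2) a[fast]=0 → fast++
(s=0,f=3) a[fast]=9≠0 swap→a[0]=9 → slow++,fast++
(s=1,f=4) a[fast]=1≠0 swap→a[1]=1 → slow++,fast++
(s=2,f=5) a[fast]=5≠0 swap→a[2]=5 → slow++,fast++
(s=3,f=6) a[fast]=2≠0 swap→a[3]=2 → slow++,fast++
(s=4,f=7) a[fast]=1≠0 swap→a[4]=1 → slow++,fast++
(s=5,f=8) a[fast]=0 → fast++

slow=5, fast=9, a=[9, 1, 5, 2, 1, 0, 0, 0, 0, 0, 0, 9]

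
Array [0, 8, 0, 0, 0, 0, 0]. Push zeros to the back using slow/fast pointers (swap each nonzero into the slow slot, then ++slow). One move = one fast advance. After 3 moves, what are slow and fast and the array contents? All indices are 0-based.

slow=1, fast=3, a=[8, 0, 0, 0, 0, 0, 0]

(s=0,f=0) a[fast]=0 → fast++
(s=0,f=1) a[fast]=8≠0 swap→a[0]=8 → slow++,fast++
(s=1,f=2) a[fast]=0 → fast++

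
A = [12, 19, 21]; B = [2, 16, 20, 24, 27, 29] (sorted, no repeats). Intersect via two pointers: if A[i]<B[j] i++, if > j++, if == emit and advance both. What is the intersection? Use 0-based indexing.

intersection = []

[i=0,j=0] 12>2 → j++
[i=0,j=1] 12<16 → i++
[i=1,j=1] 19>16 → j++
[i=1,j=2] 19<20 → i++
[i=2,j=2] 21>20 → j++
[i=2,j=3] 21<24 → i++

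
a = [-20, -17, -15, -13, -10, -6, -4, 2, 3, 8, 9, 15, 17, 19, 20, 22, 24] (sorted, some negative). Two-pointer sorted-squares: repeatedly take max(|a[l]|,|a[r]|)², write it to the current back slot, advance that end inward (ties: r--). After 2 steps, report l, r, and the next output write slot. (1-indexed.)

l=1, r=15, next write slot=15

[1,17] |-20|<=|24| out[17]=576 → r--
[1,16] |-20|<=|22| out[16]=484 → r--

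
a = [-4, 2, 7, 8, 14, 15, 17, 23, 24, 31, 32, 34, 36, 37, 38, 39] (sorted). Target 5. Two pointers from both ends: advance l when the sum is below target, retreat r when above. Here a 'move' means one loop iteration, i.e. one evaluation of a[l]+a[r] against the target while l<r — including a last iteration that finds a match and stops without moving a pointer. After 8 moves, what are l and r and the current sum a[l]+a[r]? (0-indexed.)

l=0 r=15: -4+39=35 >5, r--
l=0 r=14: -4+38=34 >5, r--
l=0 r=13: -4+37=33 >5, r--
l=0 r=12: -4+36=32 >5, r--
l=0 r=11: -4+34=30 >5, r--
l=0 r=10: -4+32=28 >5, r--
l=0 r=9: -4+31=27 >5, r--
l=0 r=8: -4+24=20 >5, r--

l=0, r=7, sum=19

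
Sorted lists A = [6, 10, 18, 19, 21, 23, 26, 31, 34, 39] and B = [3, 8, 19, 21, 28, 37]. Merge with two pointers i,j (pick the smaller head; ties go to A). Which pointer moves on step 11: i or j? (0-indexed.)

i

i=0 j=0: A[i]=6>B[j]=3 take 3, j++
i=0 j=1: A[i]=6<=B[j]=8 take 6, i++
i=1 j=1: A[i]=10>B[j]=8 take 8, j++
i=1 j=2: A[i]=10<=B[j]=19 take 10, i++
i=2 j=2: A[i]=18<=B[j]=19 take 18, i++
i=3 j=2: A[i]=19<=B[j]=19 take 19, i++
i=4 j=2: A[i]=21>B[j]=19 take 19, j++
i=4 j=3: A[i]=21<=B[j]=21 take 21, i++
i=5 j=3: A[i]=23>B[j]=21 take 21, j++
i=5 j=4: A[i]=23<=B[j]=28 take 23, i++
i=6 j=4: A[i]=26<=B[j]=28 take 26, i++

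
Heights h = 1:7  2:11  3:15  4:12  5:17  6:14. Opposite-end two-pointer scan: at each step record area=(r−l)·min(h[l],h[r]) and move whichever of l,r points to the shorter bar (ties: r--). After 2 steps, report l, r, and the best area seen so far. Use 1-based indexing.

[1,6] min(7,14)*5=35 best=35 * → l++
[2,6] min(11,14)*4=44 best=44 * → l++

l=3, r=6, best area=44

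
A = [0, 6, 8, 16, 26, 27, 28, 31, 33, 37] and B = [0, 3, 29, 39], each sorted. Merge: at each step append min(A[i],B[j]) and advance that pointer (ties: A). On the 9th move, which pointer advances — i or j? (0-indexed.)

[i=0,j=0] A[i]=0<=B[j]=0 take 0 → i++
[i=1,j=0] A[i]=6>B[j]=0 take 0 → j++
[i=1,j=1] A[i]=6>B[j]=3 take 3 → j++
[i=1,j=2] A[i]=6<=B[j]=29 take 6 → i++
[i=2,j=2] A[i]=8<=B[j]=29 take 8 → i++
[i=3,j=2] A[i]=16<=B[j]=29 take 16 → i++
[i=4,j=2] A[i]=26<=B[j]=29 take 26 → i++
[i=5,j=2] A[i]=27<=B[j]=29 take 27 → i++
[i=6,j=2] A[i]=28<=B[j]=29 take 28 → i++

i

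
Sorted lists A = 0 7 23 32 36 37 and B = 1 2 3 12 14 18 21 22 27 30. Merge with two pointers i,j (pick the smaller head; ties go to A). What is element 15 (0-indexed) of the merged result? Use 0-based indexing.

i=0 j=0: A[i]=0<=B[j]=1 take 0, i++
i=1 j=0: A[i]=7>B[j]=1 take 1, j++
i=1 j=1: A[i]=7>B[j]=2 take 2, j++
i=1 j=2: A[i]=7>B[j]=3 take 3, j++
i=1 j=3: A[i]=7<=B[j]=12 take 7, i++
i=2 j=3: A[i]=23>B[j]=12 take 12, j++
i=2 j=4: A[i]=23>B[j]=14 take 14, j++
i=2 j=5: A[i]=23>B[j]=18 take 18, j++
i=2 j=6: A[i]=23>B[j]=21 take 21, j++
i=2 j=7: A[i]=23>B[j]=22 take 22, j++
i=2 j=8: A[i]=23<=B[j]=27 take 23, i++
i=3 j=8: A[i]=32>B[j]=27 take 27, j++
i=3 j=9: A[i]=32>B[j]=30 take 30, j++
i=3 j=10: B done, take A[i]=32, i++
i=4 j=10: B done, take A[i]=36, i++
i=5 j=10: B done, take A[i]=37, i++

merged[15] = 37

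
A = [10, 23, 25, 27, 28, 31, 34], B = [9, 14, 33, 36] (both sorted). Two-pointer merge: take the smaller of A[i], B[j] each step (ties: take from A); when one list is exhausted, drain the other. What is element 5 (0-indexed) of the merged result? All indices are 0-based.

i=0 j=0: A[i]=10>B[j]=9 take 9, j++
i=0 j=1: A[i]=10<=B[j]=14 take 10, i++
i=1 j=1: A[i]=23>B[j]=14 take 14, j++
i=1 j=2: A[i]=23<=B[j]=33 take 23, i++
i=2 j=2: A[i]=25<=B[j]=33 take 25, i++
i=3 j=2: A[i]=27<=B[j]=33 take 27, i++
i=4 j=2: A[i]=28<=B[j]=33 take 28, i++
i=5 j=2: A[i]=31<=B[j]=33 take 31, i++
i=6 j=2: A[i]=34>B[j]=33 take 33, j++
i=6 j=3: A[i]=34<=B[j]=36 take 34, i++
i=7 j=3: A done, take B[j]=36, j++

merged[5] = 27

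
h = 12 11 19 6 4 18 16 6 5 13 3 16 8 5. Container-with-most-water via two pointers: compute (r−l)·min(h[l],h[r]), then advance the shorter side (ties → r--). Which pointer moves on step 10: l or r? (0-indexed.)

l=0 r=13: min(12,5)*13=65 best=65 *, r--
l=0 r=12: min(12,8)*12=96 best=96 *, r--
l=0 r=11: min(12,16)*11=132 best=132 *, l++
l=1 r=11: min(11,16)*10=110 best=132, l++
l=2 r=11: min(19,16)*9=144 best=144 *, r--
l=2 r=10: min(19,3)*8=24 best=144, r--
l=2 r=9: min(19,13)*7=91 best=144, r--
l=2 r=8: min(19,5)*6=30 best=144, r--
l=2 r=7: min(19,6)*5=30 best=144, r--
l=2 r=6: min(19,16)*4=64 best=144, r--

r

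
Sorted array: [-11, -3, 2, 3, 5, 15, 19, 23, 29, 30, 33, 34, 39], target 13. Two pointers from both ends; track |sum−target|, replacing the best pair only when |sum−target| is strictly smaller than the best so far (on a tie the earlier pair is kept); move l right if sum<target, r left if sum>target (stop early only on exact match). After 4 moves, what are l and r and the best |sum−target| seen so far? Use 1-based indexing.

l=1 r=13: -11+39=28 d=15 *, r--
l=1 r=12: -11+34=23 d=10 *, r--
l=1 r=11: -11+33=22 d=9 *, r--
l=1 r=10: -11+30=19 d=6 *, r--

l=1, r=9, best |Δ|=6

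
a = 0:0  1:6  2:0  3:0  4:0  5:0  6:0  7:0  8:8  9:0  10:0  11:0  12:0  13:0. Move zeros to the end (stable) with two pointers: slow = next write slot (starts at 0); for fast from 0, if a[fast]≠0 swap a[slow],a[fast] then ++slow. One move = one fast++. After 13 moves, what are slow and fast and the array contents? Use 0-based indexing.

(s=0,f=0) a[fast]=0 → fast++
(s=0,f=1) a[fast]=6≠0 swap→a[0]=6 → slow++,fast++
(s=1,f=2) a[fast]=0 → fast++
(s=1,f=3) a[fast]=0 → fast++
(s=1,f=4) a[fast]=0 → fast++
(s=1,f=5) a[fast]=0 → fast++
(s=1,f=6) a[fast]=0 → fast++
(s=1,f=7) a[fast]=0 → fast++
(s=1,f=8) a[fast]=8≠0 swap→a[1]=8 → slow++,fast++
(s=2,f=9) a[fast]=0 → fast++
(s=2,f=10) a[fast]=0 → fast++
(s=2,f=11) a[fast]=0 → fast++
(s=2,f=12) a[fast]=0 → fast++

slow=2, fast=13, a=[6, 8, 0, 0, 0, 0, 0, 0, 0, 0, 0, 0, 0, 0]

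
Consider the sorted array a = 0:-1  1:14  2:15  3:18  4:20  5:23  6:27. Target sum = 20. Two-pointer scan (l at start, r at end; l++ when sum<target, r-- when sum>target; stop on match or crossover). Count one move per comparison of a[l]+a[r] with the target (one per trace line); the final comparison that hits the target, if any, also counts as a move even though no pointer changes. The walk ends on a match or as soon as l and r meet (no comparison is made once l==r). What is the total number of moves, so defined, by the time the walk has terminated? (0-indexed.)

[0,6] -1+27=26 >20 → r--
[0,5] -1+23=22 >20 → r--
[0,4] -1+20=19 <20 → l++
[1,4] 14+20=34 >20 → r--
[1,3] 14+18=32 >20 → r--
[1,2] 14+15=29 >20 → r--

6 moves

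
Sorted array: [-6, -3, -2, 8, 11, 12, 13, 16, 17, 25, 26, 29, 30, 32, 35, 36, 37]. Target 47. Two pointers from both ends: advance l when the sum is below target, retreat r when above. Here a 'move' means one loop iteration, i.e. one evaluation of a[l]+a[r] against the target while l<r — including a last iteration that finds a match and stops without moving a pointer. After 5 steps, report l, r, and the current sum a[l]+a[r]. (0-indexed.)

l=0 r=16: -6+37=31 <47, l++
l=1 r=16: -3+37=34 <47, l++
l=2 r=16: -2+37=35 <47, l++
l=3 r=16: 8+37=45 <47, l++
l=4 r=16: 11+37=48 >47, r--

l=4, r=15, sum=47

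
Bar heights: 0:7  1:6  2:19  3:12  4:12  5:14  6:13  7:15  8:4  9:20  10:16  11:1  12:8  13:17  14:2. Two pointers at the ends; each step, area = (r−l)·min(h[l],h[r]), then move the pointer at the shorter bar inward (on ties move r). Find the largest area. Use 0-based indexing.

[0,14] min(7,2)*14=28 best=28 * → r--
[0,13] min(7,17)*13=91 best=91 * → l++
[1,13] min(6,17)*12=72 best=91 → l++
[2,13] min(19,17)*11=187 best=187 * → r--
[2,12] min(19,8)*10=80 best=187 → r--
[2,11] min(19,1)*9=9 best=187 → r--
[2,10] min(19,16)*8=128 best=187 → r--
[2,9] min(19,20)*7=133 best=187 → l++
[3,9] min(12,20)*6=72 best=187 → l++
[4,9] min(12,20)*5=60 best=187 → l++
[5,9] min(14,20)*4=56 best=187 → l++
[6,9] min(13,20)*3=39 best=187 → l++
[7,9] min(15,20)*2=30 best=187 → l++
[8,9] min(4,20)*1=4 best=187 → l++

max area = 187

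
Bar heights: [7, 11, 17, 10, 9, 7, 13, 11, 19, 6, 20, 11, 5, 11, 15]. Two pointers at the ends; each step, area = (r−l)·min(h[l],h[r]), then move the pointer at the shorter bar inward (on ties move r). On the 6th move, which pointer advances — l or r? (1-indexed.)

l=1 r=15: min(7,15)*14=98 best=98 *, l++
l=2 r=15: min(11,15)*13=143 best=143 *, l++
l=3 r=15: min(17,15)*12=180 best=180 *, r--
l=3 r=14: min(17,11)*11=121 best=180, r--
l=3 r=13: min(17,5)*10=50 best=180, r--
l=3 r=12: min(17,11)*9=99 best=180, r--

r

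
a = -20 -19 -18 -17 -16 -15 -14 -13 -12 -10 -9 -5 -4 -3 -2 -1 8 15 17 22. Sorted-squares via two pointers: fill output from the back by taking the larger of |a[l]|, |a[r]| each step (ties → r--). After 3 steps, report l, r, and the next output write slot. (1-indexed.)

l=3, r=19, next write slot=17

l=1 r=20: |-20|<=|22| out[20]=484, r--
l=1 r=19: |-20|>|17| out[19]=400, l++
l=2 r=19: |-19|>|17| out[18]=361, l++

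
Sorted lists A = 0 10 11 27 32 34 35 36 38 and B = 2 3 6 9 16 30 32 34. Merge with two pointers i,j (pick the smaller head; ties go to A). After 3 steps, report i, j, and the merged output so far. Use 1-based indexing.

[i=1,j=1] A[i]=0<=B[j]=2 take 0 → i++
[i=2,j=1] A[i]=10>B[j]=2 take 2 → j++
[i=2,j=2] A[i]=10>B[j]=3 take 3 → j++

i=2, j=3, merged so far=[0, 2, 3]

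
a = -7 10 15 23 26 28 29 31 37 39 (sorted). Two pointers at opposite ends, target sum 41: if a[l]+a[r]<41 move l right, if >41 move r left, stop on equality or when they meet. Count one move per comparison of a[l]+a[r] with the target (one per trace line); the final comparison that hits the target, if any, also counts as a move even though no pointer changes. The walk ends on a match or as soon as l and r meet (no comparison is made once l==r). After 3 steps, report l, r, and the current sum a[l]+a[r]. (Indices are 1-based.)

l=1 r=10: -7+39=32 <41, l++
l=2 r=10: 10+39=49 >41, r--
l=2 r=9: 10+37=47 >41, r--

l=2, r=8, sum=41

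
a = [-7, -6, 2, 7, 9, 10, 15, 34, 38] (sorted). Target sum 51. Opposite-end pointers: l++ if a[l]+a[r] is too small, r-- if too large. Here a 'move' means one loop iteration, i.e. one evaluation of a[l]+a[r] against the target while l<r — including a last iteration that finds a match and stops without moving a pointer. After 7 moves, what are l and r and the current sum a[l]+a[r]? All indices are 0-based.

[0,8] -7+38=31 <51 → l++
[1,8] -6+38=32 <51 → l++
[2,8] 2+38=40 <51 → l++
[3,8] 7+38=45 <51 → l++
[4,8] 9+38=47 <51 → l++
[5,8] 10+38=48 <51 → l++
[6,8] 15+38=53 >51 → r--

l=6, r=7, sum=49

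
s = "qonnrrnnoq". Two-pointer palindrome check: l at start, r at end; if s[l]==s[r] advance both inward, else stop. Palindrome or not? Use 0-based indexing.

l=0 r=9: 'q'=='q', l++,r--
l=1 r=8: 'o'=='o', l++,r--
l=2 r=7: 'n'=='n', l++,r--
l=3 r=6: 'n'=='n', l++,r--
l=4 r=5: 'r'=='r', l++,r--

palindrome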